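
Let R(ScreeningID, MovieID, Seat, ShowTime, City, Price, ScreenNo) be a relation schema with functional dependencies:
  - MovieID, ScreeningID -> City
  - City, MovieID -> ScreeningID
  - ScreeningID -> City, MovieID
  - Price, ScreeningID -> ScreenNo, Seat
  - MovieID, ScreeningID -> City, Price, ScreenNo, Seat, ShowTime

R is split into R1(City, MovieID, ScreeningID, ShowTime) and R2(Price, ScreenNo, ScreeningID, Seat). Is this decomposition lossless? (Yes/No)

Yes

The shared attributes are {ScreeningID} and {ScreeningID}⁺ = {City, MovieID, Price, ScreenNo, ScreeningID, Seat, ShowTime}.
Since R1 ⊆ {City, MovieID, Price, ScreenNo, ScreeningID, Seat, ShowTime}, the intersection is a superkey of R1; the decomposition is lossless.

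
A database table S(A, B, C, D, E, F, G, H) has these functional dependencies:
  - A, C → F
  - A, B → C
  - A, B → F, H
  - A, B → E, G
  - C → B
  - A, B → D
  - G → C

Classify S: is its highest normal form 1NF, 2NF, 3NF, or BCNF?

3NF

Candidate keys: {A, B}, {A, C}, {A, G}. Prime attributes: {A, B, C, G}.
C → B breaks BCNF: {C}⁺ = {B, C}, so {C} is not a superkey.
But every attribute on its right side ({B}) is prime, and the same holds for every other non-superkey FD, so 3NF still holds.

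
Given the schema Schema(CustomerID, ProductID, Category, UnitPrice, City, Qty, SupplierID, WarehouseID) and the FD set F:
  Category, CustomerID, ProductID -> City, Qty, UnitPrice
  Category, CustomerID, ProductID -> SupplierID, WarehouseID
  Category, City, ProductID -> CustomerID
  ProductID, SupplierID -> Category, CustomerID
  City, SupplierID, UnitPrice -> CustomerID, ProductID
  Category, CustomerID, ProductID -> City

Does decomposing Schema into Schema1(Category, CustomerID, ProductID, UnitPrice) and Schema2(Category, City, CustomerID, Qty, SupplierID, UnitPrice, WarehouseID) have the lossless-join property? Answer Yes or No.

Schema1 ∩ Schema2 = {Category, CustomerID, UnitPrice}; its closure under F is {Category, CustomerID, UnitPrice}.
Schema1 ⊄ {Category, CustomerID, UnitPrice} and Schema2 ⊄ {Category, CustomerID, UnitPrice}, so the split is lossy.

No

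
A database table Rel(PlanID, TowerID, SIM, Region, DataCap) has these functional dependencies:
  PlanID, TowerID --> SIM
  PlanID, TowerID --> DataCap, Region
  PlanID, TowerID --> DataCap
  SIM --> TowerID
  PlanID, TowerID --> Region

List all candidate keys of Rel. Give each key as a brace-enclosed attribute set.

No FD produces {PlanID}, so it must be in every candidate key.
{PlanID, SIM}⁺ = {DataCap, PlanID, Region, SIM, TowerID} — all of the relation — so {PlanID, SIM} is a candidate key.
{PlanID, TowerID}⁺ = {DataCap, PlanID, Region, SIM, TowerID} — all of the relation — so {PlanID, TowerID} is a candidate key.
No proper subset of any of these is a key, and no other minimal superkey exists.

{PlanID, SIM}, {PlanID, TowerID}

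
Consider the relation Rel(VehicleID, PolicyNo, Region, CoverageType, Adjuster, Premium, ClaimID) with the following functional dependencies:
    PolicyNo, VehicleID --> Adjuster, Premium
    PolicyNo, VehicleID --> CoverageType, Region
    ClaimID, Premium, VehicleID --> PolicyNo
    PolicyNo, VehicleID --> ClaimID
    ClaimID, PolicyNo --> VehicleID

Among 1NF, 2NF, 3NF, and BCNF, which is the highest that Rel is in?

Candidate keys: {ClaimID, PolicyNo}, {ClaimID, Premium, VehicleID}, {PolicyNo, VehicleID}. Prime attributes: {ClaimID, PolicyNo, Premium, VehicleID}.
Every FD has a superkey on the left, so the relation is in BCNF.

BCNF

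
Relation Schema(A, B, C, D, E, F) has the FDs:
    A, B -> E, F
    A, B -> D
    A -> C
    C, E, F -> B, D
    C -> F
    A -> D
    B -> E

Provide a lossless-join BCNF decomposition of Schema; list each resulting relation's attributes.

Candidate keys of the original relation: {A, B}, {A, E}.
{A, B, C, D, E, F}: {A} determines {A, C, D, F} here but is not a superkey — split on A -> C, D, F, giving {A, C, D, F} and {A, B, E}.
{A, C, D, F}: {C} determines {C, F} here but is not a superkey — split on C -> F, giving {C, F} and {A, C, D}.
{C, F} is in BCNF.
{A, C, D} is in BCNF.
{A, B, E}: {B} determines {B, E} here but is not a superkey — split on B -> E, giving {B, E} and {A, B}.
{B, E} is in BCNF.
{A, B} is in BCNF.

{A, B}; {A, C, D}; {B, E}; {C, F}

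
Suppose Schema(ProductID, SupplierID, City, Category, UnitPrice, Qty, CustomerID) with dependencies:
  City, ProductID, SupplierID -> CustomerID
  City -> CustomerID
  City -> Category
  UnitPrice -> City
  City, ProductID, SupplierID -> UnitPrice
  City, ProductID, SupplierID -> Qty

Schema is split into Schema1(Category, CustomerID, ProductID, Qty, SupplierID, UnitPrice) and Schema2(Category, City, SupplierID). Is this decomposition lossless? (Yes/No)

The shared attributes are {Category, SupplierID} and {Category, SupplierID}⁺ = {Category, SupplierID}.
The closure covers neither Schema1 nor Schema2 entirely; the join is not lossless.

No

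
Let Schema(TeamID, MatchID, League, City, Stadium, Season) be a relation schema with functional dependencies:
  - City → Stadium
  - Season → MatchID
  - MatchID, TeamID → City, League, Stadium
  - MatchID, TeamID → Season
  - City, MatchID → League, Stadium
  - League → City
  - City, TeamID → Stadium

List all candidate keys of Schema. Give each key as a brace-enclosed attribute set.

Attributes never on any right-hand side: {TeamID} — every candidate key must contain it.
{MatchID, TeamID}⁺ = {City, League, MatchID, Season, Stadium, TeamID} — all of the relation — so {MatchID, TeamID} is a candidate key.
{Season, TeamID}⁺ = {City, League, MatchID, Season, Stadium, TeamID} — all of the relation — so {Season, TeamID} is a candidate key.
No proper subset of any of these is a key, and no other minimal superkey exists.

{MatchID, TeamID}, {Season, TeamID}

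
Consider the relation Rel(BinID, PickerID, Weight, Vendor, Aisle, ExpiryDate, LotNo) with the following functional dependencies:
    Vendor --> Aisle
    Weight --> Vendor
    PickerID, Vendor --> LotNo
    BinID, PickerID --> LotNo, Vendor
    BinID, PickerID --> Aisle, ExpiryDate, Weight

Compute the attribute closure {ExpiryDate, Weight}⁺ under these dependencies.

{Aisle, ExpiryDate, Vendor, Weight}

Start with {ExpiryDate, Weight}.
Weight --> Vendor applies; add {Vendor} → now {ExpiryDate, Vendor, Weight}.
Vendor --> Aisle applies; add {Aisle} → now {Aisle, ExpiryDate, Vendor, Weight}.
No further FD applies.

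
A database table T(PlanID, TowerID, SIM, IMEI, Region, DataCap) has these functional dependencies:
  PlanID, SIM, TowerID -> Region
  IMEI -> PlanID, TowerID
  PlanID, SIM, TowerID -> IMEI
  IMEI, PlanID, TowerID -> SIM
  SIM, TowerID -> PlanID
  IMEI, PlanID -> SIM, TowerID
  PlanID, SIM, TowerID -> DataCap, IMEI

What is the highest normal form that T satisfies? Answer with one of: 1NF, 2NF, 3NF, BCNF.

Candidate keys: {IMEI}, {SIM, TowerID}. Prime attributes: {IMEI, SIM, TowerID}.
Every FD has a superkey on the left, so the relation is in BCNF.

BCNF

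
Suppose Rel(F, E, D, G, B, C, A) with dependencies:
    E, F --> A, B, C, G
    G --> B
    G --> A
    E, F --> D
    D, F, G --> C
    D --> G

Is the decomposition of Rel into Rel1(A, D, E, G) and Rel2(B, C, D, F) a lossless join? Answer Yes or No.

The shared attributes are {D} and {D}⁺ = {A, B, D, G}.
Neither Rel1 nor Rel2 is contained in that closure, so the decomposition is lossy.

No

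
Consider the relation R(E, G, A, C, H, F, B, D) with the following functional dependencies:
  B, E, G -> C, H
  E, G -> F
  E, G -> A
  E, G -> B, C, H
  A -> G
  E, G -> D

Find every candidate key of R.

{A, E}, {E, G}

No FD produces {E}, so it must be in every candidate key.
{A, E}⁺ = {A, B, C, D, E, F, G, H}, which is every attribute, so {A, E} is a candidate key.
{E, G}⁺ = {A, B, C, D, E, F, G, H}, which is every attribute, so {E, G} is a candidate key.
These are minimal and exhaustive — every other superkey contains one of them.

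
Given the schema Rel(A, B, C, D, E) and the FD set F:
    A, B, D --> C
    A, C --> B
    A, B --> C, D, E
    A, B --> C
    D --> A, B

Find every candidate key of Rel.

{A, B}, {A, C}, {D}

{D} is a candidate key since {D}⁺ = {A, B, C, D, E} covers every attribute.
{A, B} is a candidate key since {A, B}⁺ = {A, B, C, D, E} covers every attribute.
{A, C} is a candidate key since {A, C}⁺ = {A, B, C, D, E} covers every attribute.
These are minimal and exhaustive — every other superkey contains one of them.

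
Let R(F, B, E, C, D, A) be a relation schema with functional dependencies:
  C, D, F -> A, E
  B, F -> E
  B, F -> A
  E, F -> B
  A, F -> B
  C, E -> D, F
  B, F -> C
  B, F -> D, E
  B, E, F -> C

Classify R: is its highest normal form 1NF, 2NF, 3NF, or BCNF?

Candidate keys: {A, F}, {B, F}, {C, D, F}, {C, E}, {E, F}. Prime attributes: {A, B, C, D, E, F}.
The left-hand side of every FD is a superkey, so BCNF is satisfied.

BCNF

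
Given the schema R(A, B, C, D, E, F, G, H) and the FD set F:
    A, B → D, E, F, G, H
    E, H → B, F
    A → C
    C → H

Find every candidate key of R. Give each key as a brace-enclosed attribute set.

{A, B}, {A, E}

{A} never appears on the right of any FD, so every key must include it.
{A, B}⁺ = {A, B, C, D, E, F, G, H}, which is every attribute, so {A, B} is a candidate key.
{A, E}⁺ = {A, B, C, D, E, F, G, H}, which is every attribute, so {A, E} is a candidate key.
No proper subset of any of these is a key, and no other minimal superkey exists.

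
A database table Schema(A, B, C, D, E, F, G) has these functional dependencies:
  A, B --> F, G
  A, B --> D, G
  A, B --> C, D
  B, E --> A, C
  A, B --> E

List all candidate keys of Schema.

Attributes never on any right-hand side: {B} — every candidate key must contain it.
{A, B}⁺ = {A, B, C, D, E, F, G}, which is every attribute, so {A, B} is a candidate key.
{B, E}⁺ = {A, B, C, D, E, F, G}, which is every attribute, so {B, E} is a candidate key.
These are minimal and exhaustive — every other superkey contains one of them.

{A, B}, {B, E}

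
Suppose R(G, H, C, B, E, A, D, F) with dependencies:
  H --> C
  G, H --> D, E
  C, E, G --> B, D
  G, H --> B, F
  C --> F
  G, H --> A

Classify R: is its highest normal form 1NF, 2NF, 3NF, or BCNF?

Candidate key: {G, H}. Prime attributes: {G, H}.
H --> C: {H}⁺ = {C, F, H}, which is not all of the attributes, so the left side is not a superkey — BCNF is violated.
H --> C determines the non-prime attribute {C} from a non-superkey — 3NF is violated.
{H} is a proper subset of the key {G, H}, and {H}⁺ contains the non-prime attributes {C, F} — a partial dependency, so 2NF is violated.

1NF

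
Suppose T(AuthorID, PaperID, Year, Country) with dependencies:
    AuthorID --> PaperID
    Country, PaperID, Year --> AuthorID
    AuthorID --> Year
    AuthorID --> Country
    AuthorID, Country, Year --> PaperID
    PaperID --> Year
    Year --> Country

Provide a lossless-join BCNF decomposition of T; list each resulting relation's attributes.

Candidate keys of the original relation: {AuthorID}, {PaperID}.
In {AuthorID, Country, PaperID, Year}, {Year} is not a superkey ({Year}⁺ restricted to this set is {Country, Year}), so split on Year --> Country into {Country, Year} and {AuthorID, PaperID, Year}.
{Country, Year} has no BCNF violation.
{AuthorID, PaperID, Year} has no BCNF violation.

{AuthorID, PaperID, Year}; {Country, Year}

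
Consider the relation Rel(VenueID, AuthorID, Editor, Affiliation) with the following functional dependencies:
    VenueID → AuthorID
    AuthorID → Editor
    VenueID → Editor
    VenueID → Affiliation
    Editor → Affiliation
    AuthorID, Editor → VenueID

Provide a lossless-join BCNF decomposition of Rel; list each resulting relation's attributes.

{Affiliation, Editor}; {AuthorID, Editor, VenueID}

Candidate keys of the original relation: {AuthorID}, {VenueID}.
In {Affiliation, AuthorID, Editor, VenueID}, {Editor} is not a superkey ({Editor}⁺ restricted to this set is {Affiliation, Editor}), so split on Editor → Affiliation into {Affiliation, Editor} and {AuthorID, Editor, VenueID}.
{Affiliation, Editor} is in BCNF.
{AuthorID, Editor, VenueID} is in BCNF.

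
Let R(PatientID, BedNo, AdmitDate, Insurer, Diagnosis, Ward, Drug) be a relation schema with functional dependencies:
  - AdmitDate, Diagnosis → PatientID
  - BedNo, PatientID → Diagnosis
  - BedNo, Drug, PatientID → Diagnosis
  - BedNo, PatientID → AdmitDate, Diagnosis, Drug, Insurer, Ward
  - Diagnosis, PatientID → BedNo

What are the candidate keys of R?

{AdmitDate, Diagnosis}, {BedNo, PatientID}, {Diagnosis, PatientID}

Closure of {AdmitDate, Diagnosis} is {AdmitDate, BedNo, Diagnosis, Drug, Insurer, PatientID, Ward}, the whole schema; {AdmitDate, Diagnosis} is a candidate key.
Closure of {BedNo, PatientID} is {AdmitDate, BedNo, Diagnosis, Drug, Insurer, PatientID, Ward}, the whole schema; {BedNo, PatientID} is a candidate key.
Closure of {Diagnosis, PatientID} is {AdmitDate, BedNo, Diagnosis, Drug, Insurer, PatientID, Ward}, the whole schema; {Diagnosis, PatientID} is a candidate key.
No proper subset of any of these is a key, and no other minimal superkey exists.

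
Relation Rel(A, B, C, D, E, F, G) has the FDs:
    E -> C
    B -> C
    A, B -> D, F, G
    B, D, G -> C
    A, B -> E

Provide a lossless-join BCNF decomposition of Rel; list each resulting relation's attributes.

Candidate key of the original relation: {A, B}.
Within {A, B, C, D, E, F, G}: {E}⁺ ∩ {A, B, C, D, E, F, G} = {C, E}, not the whole set, so E -> C violates BCNF; decompose into {C, E} and {A, B, D, E, F, G}.
{C, E} has no BCNF violation.
{A, B, D, E, F, G} has no BCNF violation.

{A, B, D, E, F, G}; {C, E}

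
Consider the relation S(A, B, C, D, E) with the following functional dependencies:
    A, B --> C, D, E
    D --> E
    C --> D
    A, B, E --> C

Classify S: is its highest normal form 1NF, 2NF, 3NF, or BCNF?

2NF

Candidate key: {A, B}. Prime attributes: {A, B}.
D --> E breaks BCNF: {D}⁺ = {D, E}, so {D} is not a superkey.
D --> E determines the non-prime attribute {E} from a non-superkey — 3NF is violated.
No non-prime attribute depends on a proper subset of any candidate key, so 2NF holds.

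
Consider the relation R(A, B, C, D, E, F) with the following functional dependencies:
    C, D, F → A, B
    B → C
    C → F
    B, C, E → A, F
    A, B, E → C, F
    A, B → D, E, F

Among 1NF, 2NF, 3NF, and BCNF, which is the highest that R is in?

Candidate keys: {A, B}, {B, D}, {B, E}, {C, D}. Prime attributes: {A, B, C, D, E}.
For B → C we have {B}⁺ = {B, C, F}; {B} is not a superkey, so BCNF fails.
C → F has non-prime {F} on the right and a non-superkey on the left, so 3NF fails.
The proper key subset {B} of {A, B} determines non-prime {F}, so the relation is not even in 2NF.

1NF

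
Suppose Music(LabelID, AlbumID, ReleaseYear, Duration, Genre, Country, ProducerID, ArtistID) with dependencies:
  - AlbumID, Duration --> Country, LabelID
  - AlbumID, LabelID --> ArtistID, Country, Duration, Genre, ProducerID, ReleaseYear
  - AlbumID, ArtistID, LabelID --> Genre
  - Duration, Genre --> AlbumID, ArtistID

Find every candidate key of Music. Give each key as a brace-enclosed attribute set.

{AlbumID, Duration}⁺ = {AlbumID, ArtistID, Country, Duration, Genre, LabelID, ProducerID, ReleaseYear}, which is every attribute, so {AlbumID, Duration} is a candidate key.
{AlbumID, LabelID}⁺ = {AlbumID, ArtistID, Country, Duration, Genre, LabelID, ProducerID, ReleaseYear}, which is every attribute, so {AlbumID, LabelID} is a candidate key.
{Duration, Genre}⁺ = {AlbumID, ArtistID, Country, Duration, Genre, LabelID, ProducerID, ReleaseYear}, which is every attribute, so {Duration, Genre} is a candidate key.
No proper subset of any of these is a key, and no other minimal superkey exists.

{AlbumID, Duration}, {AlbumID, LabelID}, {Duration, Genre}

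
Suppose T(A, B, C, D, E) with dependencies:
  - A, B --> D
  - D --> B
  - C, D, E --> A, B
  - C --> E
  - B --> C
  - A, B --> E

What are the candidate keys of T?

{A, B}, {D}

{D} is a candidate key since {D}⁺ = {A, B, C, D, E} covers every attribute.
{A, B} is a candidate key since {A, B}⁺ = {A, B, C, D, E} covers every attribute.
These are minimal and exhaustive — every other superkey contains one of them.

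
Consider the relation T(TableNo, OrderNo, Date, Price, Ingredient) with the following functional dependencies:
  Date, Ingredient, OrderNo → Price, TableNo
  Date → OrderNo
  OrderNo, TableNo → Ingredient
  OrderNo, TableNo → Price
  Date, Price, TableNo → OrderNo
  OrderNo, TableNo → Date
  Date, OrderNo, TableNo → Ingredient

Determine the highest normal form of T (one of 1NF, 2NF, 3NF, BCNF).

Candidate keys: {Date, Ingredient}, {Date, TableNo}, {OrderNo, TableNo}. Prime attributes: {Date, Ingredient, OrderNo, TableNo}.
For Date → OrderNo we have {Date}⁺ = {Date, OrderNo}; {Date} is not a superkey, so BCNF fails.
Since {OrderNo} ⊆ prime attributes and every other non-superkey FD also has a prime right side, the schema is in 3NF.

3NF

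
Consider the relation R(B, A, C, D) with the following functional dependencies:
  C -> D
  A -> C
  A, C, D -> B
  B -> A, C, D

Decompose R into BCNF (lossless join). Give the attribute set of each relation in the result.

Candidate keys of the original relation: {A}, {B}.
In {A, B, C, D}, {C} is not a superkey ({C}⁺ restricted to this set is {C, D}), so split on C -> D into {C, D} and {A, B, C}.
{C, D}: every determinant is a superkey — BCNF.
{A, B, C}: every determinant is a superkey — BCNF.

{A, B, C}; {C, D}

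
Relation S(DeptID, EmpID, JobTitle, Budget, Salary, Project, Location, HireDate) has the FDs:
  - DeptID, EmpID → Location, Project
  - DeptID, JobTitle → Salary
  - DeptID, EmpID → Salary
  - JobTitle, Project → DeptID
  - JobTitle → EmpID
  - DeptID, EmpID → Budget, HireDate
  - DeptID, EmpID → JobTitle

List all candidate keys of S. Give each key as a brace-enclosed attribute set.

Closure of {DeptID, EmpID} is {Budget, DeptID, EmpID, HireDate, JobTitle, Location, Project, Salary}, the whole schema; {DeptID, EmpID} is a candidate key.
Closure of {DeptID, JobTitle} is {Budget, DeptID, EmpID, HireDate, JobTitle, Location, Project, Salary}, the whole schema; {DeptID, JobTitle} is a candidate key.
Closure of {JobTitle, Project} is {Budget, DeptID, EmpID, HireDate, JobTitle, Location, Project, Salary}, the whole schema; {JobTitle, Project} is a candidate key.
No proper subset of any of these is a key, and no other minimal superkey exists.

{DeptID, EmpID}, {DeptID, JobTitle}, {JobTitle, Project}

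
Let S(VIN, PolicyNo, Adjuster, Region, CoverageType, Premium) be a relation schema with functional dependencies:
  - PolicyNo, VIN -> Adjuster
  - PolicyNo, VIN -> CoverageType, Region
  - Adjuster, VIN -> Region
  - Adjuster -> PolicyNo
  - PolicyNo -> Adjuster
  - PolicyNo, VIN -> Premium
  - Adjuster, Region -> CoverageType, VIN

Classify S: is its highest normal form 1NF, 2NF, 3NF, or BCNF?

Candidate keys: {Adjuster, Region}, {Adjuster, VIN}, {PolicyNo, Region}, {PolicyNo, VIN}. Prime attributes: {Adjuster, PolicyNo, Region, VIN}.
Adjuster -> PolicyNo breaks BCNF: {Adjuster}⁺ = {Adjuster, PolicyNo}, so {Adjuster} is not a superkey.
Its right-hand attributes {PolicyNo} are all prime, as are those of every other non-superkey FD — the relation is in 3NF.

3NF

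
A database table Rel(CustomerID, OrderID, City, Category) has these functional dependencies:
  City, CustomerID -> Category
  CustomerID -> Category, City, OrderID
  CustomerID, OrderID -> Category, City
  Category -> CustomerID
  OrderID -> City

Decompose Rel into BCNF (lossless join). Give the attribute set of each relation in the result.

Candidate keys of the original relation: {Category}, {CustomerID}.
{Category, City, CustomerID, OrderID}: {OrderID} determines {City, OrderID} here but is not a superkey — split on OrderID -> City, giving {City, OrderID} and {Category, CustomerID, OrderID}.
{City, OrderID}: every determinant is a superkey — BCNF.
{Category, CustomerID, OrderID}: every determinant is a superkey — BCNF.

{Category, CustomerID, OrderID}; {City, OrderID}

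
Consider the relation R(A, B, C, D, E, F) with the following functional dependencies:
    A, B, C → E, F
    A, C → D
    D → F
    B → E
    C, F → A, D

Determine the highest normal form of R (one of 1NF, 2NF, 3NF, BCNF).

Candidate keys: {A, B, C}, {B, C, D}, {B, C, F}. Prime attributes: {A, B, C, D, F}.
A, C → D: {A, C}⁺ = {A, C, D, F}, which is not all of the attributes, so the left side is not a superkey — BCNF is violated.
Because {E} is non-prime and the left side of B → E is not a superkey, the relation is not in 3NF.
The proper key subset {B} of {A, B, C} determines non-prime {E}, so the relation is not even in 2NF.

1NF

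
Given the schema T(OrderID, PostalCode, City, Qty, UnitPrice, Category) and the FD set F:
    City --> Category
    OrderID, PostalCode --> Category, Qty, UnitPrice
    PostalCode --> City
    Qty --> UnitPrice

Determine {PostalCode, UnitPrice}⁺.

Start with {PostalCode, UnitPrice}.
PostalCode --> City applies; add {City} → now {City, PostalCode, UnitPrice}.
City --> Category applies; add {Category} → now {Category, City, PostalCode, UnitPrice}.
No further FD applies.

{Category, City, PostalCode, UnitPrice}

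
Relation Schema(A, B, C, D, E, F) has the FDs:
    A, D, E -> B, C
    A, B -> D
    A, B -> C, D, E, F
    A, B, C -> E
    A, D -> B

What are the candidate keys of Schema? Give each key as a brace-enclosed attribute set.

{A, B}, {A, D}

{A} never appears on the right of any FD, so every key must include it.
Closure of {A, B} is {A, B, C, D, E, F}, the whole schema; {A, B} is a candidate key.
Closure of {A, D} is {A, B, C, D, E, F}, the whole schema; {A, D} is a candidate key.
No proper subset of any of these is a key, and no other minimal superkey exists.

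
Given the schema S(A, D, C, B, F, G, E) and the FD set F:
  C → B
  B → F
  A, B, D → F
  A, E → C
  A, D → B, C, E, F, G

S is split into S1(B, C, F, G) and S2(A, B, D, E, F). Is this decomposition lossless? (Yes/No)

No

The shared attributes are {B, F} and {B, F}⁺ = {B, F}.
The closure covers neither S1 nor S2 entirely; the join is not lossless.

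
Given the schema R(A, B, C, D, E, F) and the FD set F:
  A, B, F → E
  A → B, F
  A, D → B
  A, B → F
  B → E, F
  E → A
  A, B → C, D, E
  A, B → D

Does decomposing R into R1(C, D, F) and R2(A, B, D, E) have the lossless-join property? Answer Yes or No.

No

The shared attributes are {D} and {D}⁺ = {D}.
Neither R1 nor R2 is contained in that closure, so the decomposition is lossy.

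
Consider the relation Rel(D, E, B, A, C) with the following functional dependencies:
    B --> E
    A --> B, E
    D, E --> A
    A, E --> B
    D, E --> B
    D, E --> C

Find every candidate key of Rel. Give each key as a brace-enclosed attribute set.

Attributes never on any right-hand side: {D} — every candidate key must contain it.
{A, D} is a candidate key since {A, D}⁺ = {A, B, C, D, E} covers every attribute.
{B, D} is a candidate key since {B, D}⁺ = {A, B, C, D, E} covers every attribute.
{D, E} is a candidate key since {D, E}⁺ = {A, B, C, D, E} covers every attribute.
These are minimal and exhaustive — every other superkey contains one of them.

{A, D}, {B, D}, {D, E}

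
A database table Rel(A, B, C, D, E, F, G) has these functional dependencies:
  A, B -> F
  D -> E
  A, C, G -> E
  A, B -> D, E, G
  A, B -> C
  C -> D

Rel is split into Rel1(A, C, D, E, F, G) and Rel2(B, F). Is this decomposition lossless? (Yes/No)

No

Common attributes: {F}; their closure is {F}.
Neither Rel1 nor Rel2 is contained in that closure, so the decomposition is lossy.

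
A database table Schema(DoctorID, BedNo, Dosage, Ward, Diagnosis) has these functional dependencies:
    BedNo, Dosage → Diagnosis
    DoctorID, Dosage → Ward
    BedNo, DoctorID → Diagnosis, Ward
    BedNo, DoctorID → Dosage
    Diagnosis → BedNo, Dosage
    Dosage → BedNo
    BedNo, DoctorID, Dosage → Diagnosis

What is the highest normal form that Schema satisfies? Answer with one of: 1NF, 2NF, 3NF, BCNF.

Candidate keys: {BedNo, DoctorID}, {Diagnosis, DoctorID}, {DoctorID, Dosage}. Prime attributes: {BedNo, Diagnosis, DoctorID, Dosage}.
For BedNo, Dosage → Diagnosis we have {BedNo, Dosage}⁺ = {BedNo, Diagnosis, Dosage}; {BedNo, Dosage} is not a superkey, so BCNF fails.
But every attribute on its right side ({Diagnosis}) is prime, and the same holds for every other non-superkey FD, so 3NF still holds.

3NF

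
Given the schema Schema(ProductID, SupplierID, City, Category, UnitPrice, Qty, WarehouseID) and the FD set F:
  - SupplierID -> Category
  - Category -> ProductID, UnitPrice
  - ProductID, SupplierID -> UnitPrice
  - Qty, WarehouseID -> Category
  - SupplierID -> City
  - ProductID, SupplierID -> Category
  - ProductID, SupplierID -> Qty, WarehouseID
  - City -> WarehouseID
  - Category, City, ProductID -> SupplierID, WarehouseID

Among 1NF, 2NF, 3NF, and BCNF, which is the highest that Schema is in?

1NF

Candidate keys: {Category, City}, {City, Qty}, {SupplierID}. Prime attributes: {Category, City, Qty, SupplierID}.
Category -> ProductID, UnitPrice breaks BCNF: {Category}⁺ = {Category, ProductID, UnitPrice}, so {Category} is not a superkey.
Category -> ProductID, UnitPrice has non-prime {ProductID, UnitPrice} on the right and a non-superkey on the left, so 3NF fails.
Since {Category} ⊂ {Category, City} and {Category}⁺ ⊇ {ProductID, UnitPrice} with {ProductID, UnitPrice} non-prime, there is a partial dependency; 2NF fails.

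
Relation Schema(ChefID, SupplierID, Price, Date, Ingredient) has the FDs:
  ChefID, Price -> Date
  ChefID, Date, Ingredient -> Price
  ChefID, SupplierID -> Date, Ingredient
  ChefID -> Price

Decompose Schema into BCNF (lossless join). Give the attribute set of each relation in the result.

Candidate key of the original relation: {ChefID, SupplierID}.
{ChefID, Date, Ingredient, Price, SupplierID}: {ChefID, Price} determines {ChefID, Date, Price} here but is not a superkey — split on ChefID, Price -> Date, giving {ChefID, Date, Price} and {ChefID, Ingredient, Price, SupplierID}.
{ChefID, Date, Price} has no BCNF violation.
{ChefID, Ingredient, Price, SupplierID}: {ChefID} determines {ChefID, Price} here but is not a superkey — split on ChefID -> Price, giving {ChefID, Price} and {ChefID, Ingredient, SupplierID}.
{ChefID, Price} has no BCNF violation.
{ChefID, Ingredient, SupplierID} has no BCNF violation.

{ChefID, Date, Price}; {ChefID, Ingredient, SupplierID}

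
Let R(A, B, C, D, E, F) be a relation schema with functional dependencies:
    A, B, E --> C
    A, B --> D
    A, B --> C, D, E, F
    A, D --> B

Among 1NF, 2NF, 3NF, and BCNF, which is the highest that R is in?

BCNF

Candidate keys: {A, B}, {A, D}. Prime attributes: {A, B, D}.
The left-hand side of every FD is a superkey, so BCNF is satisfied.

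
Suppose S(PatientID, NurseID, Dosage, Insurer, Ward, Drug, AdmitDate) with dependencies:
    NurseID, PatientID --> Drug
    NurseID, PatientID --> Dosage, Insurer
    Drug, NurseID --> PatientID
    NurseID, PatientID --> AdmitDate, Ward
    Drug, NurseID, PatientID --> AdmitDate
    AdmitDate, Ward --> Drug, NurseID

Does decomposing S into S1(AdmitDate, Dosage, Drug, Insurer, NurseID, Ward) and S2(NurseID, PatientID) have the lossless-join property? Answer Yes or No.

Common attributes: {NurseID}; their closure is {NurseID}.
Neither S1 nor S2 is contained in that closure, so the decomposition is lossy.

No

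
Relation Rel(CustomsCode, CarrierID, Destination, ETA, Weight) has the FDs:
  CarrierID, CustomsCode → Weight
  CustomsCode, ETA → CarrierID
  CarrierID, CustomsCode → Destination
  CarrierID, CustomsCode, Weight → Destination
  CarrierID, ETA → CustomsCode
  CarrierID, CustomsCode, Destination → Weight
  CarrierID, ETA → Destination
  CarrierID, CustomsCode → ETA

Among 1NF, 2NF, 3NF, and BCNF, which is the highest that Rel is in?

Candidate keys: {CarrierID, CustomsCode}, {CarrierID, ETA}, {CustomsCode, ETA}. Prime attributes: {CarrierID, CustomsCode, ETA}.
The left-hand side of every FD is a superkey, so BCNF is satisfied.

BCNF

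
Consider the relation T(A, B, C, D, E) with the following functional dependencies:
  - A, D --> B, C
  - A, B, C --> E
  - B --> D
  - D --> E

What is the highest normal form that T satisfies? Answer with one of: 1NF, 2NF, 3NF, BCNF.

1NF

Candidate keys: {A, B}, {A, D}. Prime attributes: {A, B, D}.
For B --> D we have {B}⁺ = {B, D, E}; {B} is not a superkey, so BCNF fails.
D --> E has non-prime {E} on the right and a non-superkey on the left, so 3NF fails.
The proper key subset {B} of {A, B} determines non-prime {E}, so the relation is not even in 2NF.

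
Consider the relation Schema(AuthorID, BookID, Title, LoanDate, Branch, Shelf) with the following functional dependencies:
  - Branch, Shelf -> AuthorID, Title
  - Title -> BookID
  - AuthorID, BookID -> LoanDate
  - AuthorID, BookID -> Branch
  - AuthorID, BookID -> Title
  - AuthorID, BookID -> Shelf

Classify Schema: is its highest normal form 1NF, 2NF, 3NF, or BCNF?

Candidate keys: {AuthorID, BookID}, {AuthorID, Title}, {Branch, Shelf}. Prime attributes: {AuthorID, BookID, Branch, Shelf, Title}.
For Title -> BookID we have {Title}⁺ = {BookID, Title}; {Title} is not a superkey, so BCNF fails.
Its right-hand attributes {BookID} are all prime, as are those of every other non-superkey FD — the relation is in 3NF.

3NF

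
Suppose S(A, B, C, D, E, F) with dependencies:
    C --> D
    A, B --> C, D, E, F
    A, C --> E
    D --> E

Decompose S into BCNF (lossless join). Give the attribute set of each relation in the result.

{A, B, C, F}; {C, D}; {D, E}

Candidate key of the original relation: {A, B}.
{A, B, C, D, E, F}: {C} determines {C, D, E} here but is not a superkey — split on C --> D, E, giving {C, D, E} and {A, B, C, F}.
{C, D, E}: {D} determines {D, E} here but is not a superkey — split on D --> E, giving {D, E} and {C, D}.
{D, E} is in BCNF.
{C, D} is in BCNF.
{A, B, C, F} is in BCNF.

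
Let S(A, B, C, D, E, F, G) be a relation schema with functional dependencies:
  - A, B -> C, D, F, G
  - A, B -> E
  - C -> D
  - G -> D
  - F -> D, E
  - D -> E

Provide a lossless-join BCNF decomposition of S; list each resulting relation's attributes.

Candidate key of the original relation: {A, B}.
Within {A, B, C, D, E, F, G}: {C}⁺ ∩ {A, B, C, D, E, F, G} = {C, D, E}, not the whole set, so C -> D, E violates BCNF; decompose into {C, D, E} and {A, B, C, F, G}.
Within {C, D, E}: {D}⁺ ∩ {C, D, E} = {D, E}, not the whole set, so D -> E violates BCNF; decompose into {D, E} and {C, D}.
{D, E} is in BCNF.
{C, D} is in BCNF.
{A, B, C, F, G} is in BCNF.

{A, B, C, F, G}; {C, D}; {D, E}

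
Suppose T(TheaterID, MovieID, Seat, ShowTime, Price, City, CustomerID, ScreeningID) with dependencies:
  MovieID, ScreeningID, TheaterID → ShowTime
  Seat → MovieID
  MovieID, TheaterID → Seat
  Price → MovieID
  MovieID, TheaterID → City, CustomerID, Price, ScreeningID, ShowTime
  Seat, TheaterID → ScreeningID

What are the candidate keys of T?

{MovieID, TheaterID}, {Price, TheaterID}, {Seat, TheaterID}

Attributes never on any right-hand side: {TheaterID} — every candidate key must contain it.
{MovieID, TheaterID} is a candidate key since {MovieID, TheaterID}⁺ = {City, CustomerID, MovieID, Price, ScreeningID, Seat, ShowTime, TheaterID} covers every attribute.
{Price, TheaterID} is a candidate key since {Price, TheaterID}⁺ = {City, CustomerID, MovieID, Price, ScreeningID, Seat, ShowTime, TheaterID} covers every attribute.
{Seat, TheaterID} is a candidate key since {Seat, TheaterID}⁺ = {City, CustomerID, MovieID, Price, ScreeningID, Seat, ShowTime, TheaterID} covers every attribute.
No proper subset of any of these is a key, and no other minimal superkey exists.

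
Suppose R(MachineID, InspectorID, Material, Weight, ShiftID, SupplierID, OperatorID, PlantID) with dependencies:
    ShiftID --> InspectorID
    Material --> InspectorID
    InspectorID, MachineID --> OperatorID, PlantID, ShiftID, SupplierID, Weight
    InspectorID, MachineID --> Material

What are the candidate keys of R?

{InspectorID, MachineID}, {MachineID, Material}, {MachineID, ShiftID}

{MachineID} never appears on the right of any FD, so every key must include it.
{InspectorID, MachineID}⁺ = {InspectorID, MachineID, Material, OperatorID, PlantID, ShiftID, SupplierID, Weight} — all of the relation — so {InspectorID, MachineID} is a candidate key.
{MachineID, Material}⁺ = {InspectorID, MachineID, Material, OperatorID, PlantID, ShiftID, SupplierID, Weight} — all of the relation — so {MachineID, Material} is a candidate key.
{MachineID, ShiftID}⁺ = {InspectorID, MachineID, Material, OperatorID, PlantID, ShiftID, SupplierID, Weight} — all of the relation — so {MachineID, ShiftID} is a candidate key.
No proper subset of any of these is a key, and no other minimal superkey exists.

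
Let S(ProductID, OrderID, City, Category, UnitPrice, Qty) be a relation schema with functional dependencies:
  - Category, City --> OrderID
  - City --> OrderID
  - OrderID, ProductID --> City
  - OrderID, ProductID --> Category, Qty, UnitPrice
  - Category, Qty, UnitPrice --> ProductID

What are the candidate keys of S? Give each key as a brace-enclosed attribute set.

{City, ProductID}⁺ = {Category, City, OrderID, ProductID, Qty, UnitPrice} — all of the relation — so {City, ProductID} is a candidate key.
{OrderID, ProductID}⁺ = {Category, City, OrderID, ProductID, Qty, UnitPrice} — all of the relation — so {OrderID, ProductID} is a candidate key.
{Category, City, Qty, UnitPrice}⁺ = {Category, City, OrderID, ProductID, Qty, UnitPrice} — all of the relation — so {Category, City, Qty, UnitPrice} is a candidate key.
{Category, OrderID, Qty, UnitPrice}⁺ = {Category, City, OrderID, ProductID, Qty, UnitPrice} — all of the relation — so {Category, OrderID, Qty, UnitPrice} is a candidate key.
No proper subset of any of these is a key, and no other minimal superkey exists.

{Category, City, Qty, UnitPrice}, {Category, OrderID, Qty, UnitPrice}, {City, ProductID}, {OrderID, ProductID}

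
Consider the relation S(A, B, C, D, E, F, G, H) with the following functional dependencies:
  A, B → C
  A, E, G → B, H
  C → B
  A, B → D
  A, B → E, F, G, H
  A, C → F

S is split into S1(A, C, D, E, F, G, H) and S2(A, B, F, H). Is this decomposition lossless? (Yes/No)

No

Common attributes: {A, F, H}; their closure is {A, F, H}.
S1 ⊄ {A, F, H} and S2 ⊄ {A, F, H}, so the split is lossy.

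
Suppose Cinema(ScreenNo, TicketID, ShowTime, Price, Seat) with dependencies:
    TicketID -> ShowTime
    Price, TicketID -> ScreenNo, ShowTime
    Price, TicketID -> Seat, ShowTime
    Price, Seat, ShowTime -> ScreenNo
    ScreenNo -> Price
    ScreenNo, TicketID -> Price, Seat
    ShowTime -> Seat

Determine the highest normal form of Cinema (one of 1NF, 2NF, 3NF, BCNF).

1NF

Candidate keys: {Price, TicketID}, {ScreenNo, TicketID}. Prime attributes: {Price, ScreenNo, TicketID}.
For TicketID -> ShowTime we have {TicketID}⁺ = {Seat, ShowTime, TicketID}; {TicketID} is not a superkey, so BCNF fails.
TicketID -> ShowTime determines the non-prime attribute {ShowTime} from a non-superkey — 3NF is violated.
Since {TicketID} ⊂ {Price, TicketID} and {TicketID}⁺ ⊇ {Seat, ShowTime} with {Seat, ShowTime} non-prime, there is a partial dependency; 2NF fails.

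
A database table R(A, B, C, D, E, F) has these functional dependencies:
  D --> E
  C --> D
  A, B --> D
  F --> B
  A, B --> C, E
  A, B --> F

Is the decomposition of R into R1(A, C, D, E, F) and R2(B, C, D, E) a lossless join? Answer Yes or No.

No

R1 ∩ R2 = {C, D, E}; its closure under F is {C, D, E}.
Neither R1 nor R2 is contained in that closure, so the decomposition is lossy.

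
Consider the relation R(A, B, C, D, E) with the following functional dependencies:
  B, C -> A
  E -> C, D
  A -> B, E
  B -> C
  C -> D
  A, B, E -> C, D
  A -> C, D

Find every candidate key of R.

{A} is a candidate key since {A}⁺ = {A, B, C, D, E} covers every attribute.
{B} is a candidate key since {B}⁺ = {A, B, C, D, E} covers every attribute.
No proper subset of any of these is a key, and no other minimal superkey exists.

{A}, {B}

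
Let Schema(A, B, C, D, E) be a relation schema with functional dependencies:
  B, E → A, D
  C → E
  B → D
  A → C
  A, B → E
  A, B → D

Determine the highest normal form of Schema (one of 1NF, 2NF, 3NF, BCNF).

Candidate keys: {A, B}, {B, C}, {B, E}. Prime attributes: {A, B, C, E}.
For C → E we have {C}⁺ = {C, E}; {C} is not a superkey, so BCNF fails.
B → D determines the non-prime attribute {D} from a non-superkey — 3NF is violated.
The proper key subset {B} of {A, B} determines non-prime {D}, so the relation is not even in 2NF.

1NF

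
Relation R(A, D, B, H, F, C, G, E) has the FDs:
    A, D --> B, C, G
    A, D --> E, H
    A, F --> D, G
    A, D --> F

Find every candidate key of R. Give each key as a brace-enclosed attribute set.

{A, D}, {A, F}

{A} never appears on the right of any FD, so every key must include it.
{A, D}⁺ = {A, B, C, D, E, F, G, H}, which is every attribute, so {A, D} is a candidate key.
{A, F}⁺ = {A, B, C, D, E, F, G, H}, which is every attribute, so {A, F} is a candidate key.
These are minimal and exhaustive — every other superkey contains one of them.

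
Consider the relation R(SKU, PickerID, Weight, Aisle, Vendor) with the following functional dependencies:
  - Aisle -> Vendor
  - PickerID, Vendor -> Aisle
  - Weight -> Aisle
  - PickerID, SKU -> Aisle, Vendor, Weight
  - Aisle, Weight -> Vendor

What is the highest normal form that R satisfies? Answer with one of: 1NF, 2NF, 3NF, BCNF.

Candidate key: {PickerID, SKU}. Prime attributes: {PickerID, SKU}.
Aisle -> Vendor: {Aisle}⁺ = {Aisle, Vendor}, which is not all of the attributes, so the left side is not a superkey — BCNF is violated.
Aisle -> Vendor has non-prime {Vendor} on the right and a non-superkey on the left, so 3NF fails.
Checking every proper subset of each key, none determines a non-prime attribute — 2NF is satisfied.

2NF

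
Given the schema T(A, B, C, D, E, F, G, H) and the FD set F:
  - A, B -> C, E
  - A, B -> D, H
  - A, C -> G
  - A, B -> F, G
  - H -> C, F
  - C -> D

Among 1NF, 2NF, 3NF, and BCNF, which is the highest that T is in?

Candidate key: {A, B}. Prime attributes: {A, B}.
A, C -> G: {A, C}⁺ = {A, C, D, G}, which is not all of the attributes, so the left side is not a superkey — BCNF is violated.
Because {G} is non-prime and the left side of A, C -> G is not a superkey, the relation is not in 3NF.
No proper subset of a key has a non-prime attribute in its closure, so there is no partial dependency; 2NF holds.

2NF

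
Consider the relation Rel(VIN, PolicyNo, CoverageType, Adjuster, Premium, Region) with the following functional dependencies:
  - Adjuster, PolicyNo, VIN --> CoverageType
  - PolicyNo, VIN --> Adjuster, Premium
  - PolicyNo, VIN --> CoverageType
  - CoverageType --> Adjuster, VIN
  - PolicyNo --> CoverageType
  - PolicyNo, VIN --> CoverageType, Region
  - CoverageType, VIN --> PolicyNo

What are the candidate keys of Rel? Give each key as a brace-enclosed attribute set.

{CoverageType}, {PolicyNo}

{CoverageType}⁺ = {Adjuster, CoverageType, PolicyNo, Premium, Region, VIN}, which is every attribute, so {CoverageType} is a candidate key.
{PolicyNo}⁺ = {Adjuster, CoverageType, PolicyNo, Premium, Region, VIN}, which is every attribute, so {PolicyNo} is a candidate key.
These are minimal and exhaustive — every other superkey contains one of them.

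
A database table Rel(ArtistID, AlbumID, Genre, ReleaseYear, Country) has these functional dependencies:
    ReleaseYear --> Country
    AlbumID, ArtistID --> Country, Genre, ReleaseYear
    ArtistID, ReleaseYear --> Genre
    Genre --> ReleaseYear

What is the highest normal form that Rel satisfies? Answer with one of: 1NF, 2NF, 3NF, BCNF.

2NF

Candidate key: {AlbumID, ArtistID}. Prime attributes: {AlbumID, ArtistID}.
ReleaseYear --> Country: {ReleaseYear}⁺ = {Country, ReleaseYear}, which is not all of the attributes, so the left side is not a superkey — BCNF is violated.
ReleaseYear --> Country determines the non-prime attribute {Country} from a non-superkey — 3NF is violated.
No proper subset of a key has a non-prime attribute in its closure, so there is no partial dependency; 2NF holds.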